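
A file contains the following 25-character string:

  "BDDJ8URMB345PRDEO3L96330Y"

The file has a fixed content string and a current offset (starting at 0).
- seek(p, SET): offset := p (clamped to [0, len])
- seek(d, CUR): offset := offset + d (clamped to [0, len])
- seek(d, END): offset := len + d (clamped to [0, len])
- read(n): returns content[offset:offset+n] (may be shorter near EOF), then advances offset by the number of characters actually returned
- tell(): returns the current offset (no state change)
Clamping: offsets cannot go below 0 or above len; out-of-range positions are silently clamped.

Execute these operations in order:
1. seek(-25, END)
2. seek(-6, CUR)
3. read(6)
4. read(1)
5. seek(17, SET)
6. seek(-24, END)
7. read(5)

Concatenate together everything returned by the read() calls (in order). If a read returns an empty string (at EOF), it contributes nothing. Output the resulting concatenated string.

Answer: BDDJ8URDDJ8U

Derivation:
After 1 (seek(-25, END)): offset=0
After 2 (seek(-6, CUR)): offset=0
After 3 (read(6)): returned 'BDDJ8U', offset=6
After 4 (read(1)): returned 'R', offset=7
After 5 (seek(17, SET)): offset=17
After 6 (seek(-24, END)): offset=1
After 7 (read(5)): returned 'DDJ8U', offset=6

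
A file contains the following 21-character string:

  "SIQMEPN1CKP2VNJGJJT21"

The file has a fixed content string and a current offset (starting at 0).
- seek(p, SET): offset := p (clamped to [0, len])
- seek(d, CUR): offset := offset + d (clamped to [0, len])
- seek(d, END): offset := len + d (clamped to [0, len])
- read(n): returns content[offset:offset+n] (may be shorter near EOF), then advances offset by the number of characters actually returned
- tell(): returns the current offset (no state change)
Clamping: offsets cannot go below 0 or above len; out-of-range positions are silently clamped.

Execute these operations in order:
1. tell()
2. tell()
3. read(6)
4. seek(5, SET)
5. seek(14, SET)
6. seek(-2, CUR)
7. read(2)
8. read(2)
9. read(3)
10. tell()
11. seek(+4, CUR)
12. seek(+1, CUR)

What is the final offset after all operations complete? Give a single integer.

Answer: 21

Derivation:
After 1 (tell()): offset=0
After 2 (tell()): offset=0
After 3 (read(6)): returned 'SIQMEP', offset=6
After 4 (seek(5, SET)): offset=5
After 5 (seek(14, SET)): offset=14
After 6 (seek(-2, CUR)): offset=12
After 7 (read(2)): returned 'VN', offset=14
After 8 (read(2)): returned 'JG', offset=16
After 9 (read(3)): returned 'JJT', offset=19
After 10 (tell()): offset=19
After 11 (seek(+4, CUR)): offset=21
After 12 (seek(+1, CUR)): offset=21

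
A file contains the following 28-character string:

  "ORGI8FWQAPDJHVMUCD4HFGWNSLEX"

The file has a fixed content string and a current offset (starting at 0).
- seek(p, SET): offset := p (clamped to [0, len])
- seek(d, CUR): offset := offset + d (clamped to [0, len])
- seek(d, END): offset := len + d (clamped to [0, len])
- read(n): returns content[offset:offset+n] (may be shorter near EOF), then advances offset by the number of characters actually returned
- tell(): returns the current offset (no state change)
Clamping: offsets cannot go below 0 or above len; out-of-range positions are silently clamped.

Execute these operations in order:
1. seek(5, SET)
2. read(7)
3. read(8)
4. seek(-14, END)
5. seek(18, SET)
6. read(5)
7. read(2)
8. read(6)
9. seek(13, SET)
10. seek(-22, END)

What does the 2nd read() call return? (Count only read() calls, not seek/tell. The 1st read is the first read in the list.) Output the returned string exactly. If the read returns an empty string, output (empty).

After 1 (seek(5, SET)): offset=5
After 2 (read(7)): returned 'FWQAPDJ', offset=12
After 3 (read(8)): returned 'HVMUCD4H', offset=20
After 4 (seek(-14, END)): offset=14
After 5 (seek(18, SET)): offset=18
After 6 (read(5)): returned '4HFGW', offset=23
After 7 (read(2)): returned 'NS', offset=25
After 8 (read(6)): returned 'LEX', offset=28
After 9 (seek(13, SET)): offset=13
After 10 (seek(-22, END)): offset=6

Answer: HVMUCD4H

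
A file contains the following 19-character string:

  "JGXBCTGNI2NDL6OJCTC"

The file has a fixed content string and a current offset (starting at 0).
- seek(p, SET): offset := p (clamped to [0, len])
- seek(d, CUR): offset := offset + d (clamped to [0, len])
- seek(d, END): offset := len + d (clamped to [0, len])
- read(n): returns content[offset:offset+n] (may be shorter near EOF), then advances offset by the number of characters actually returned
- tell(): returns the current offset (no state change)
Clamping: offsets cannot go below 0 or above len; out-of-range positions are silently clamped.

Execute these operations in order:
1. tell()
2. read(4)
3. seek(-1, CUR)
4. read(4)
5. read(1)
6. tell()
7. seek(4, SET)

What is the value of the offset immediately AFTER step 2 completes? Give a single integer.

After 1 (tell()): offset=0
After 2 (read(4)): returned 'JGXB', offset=4

Answer: 4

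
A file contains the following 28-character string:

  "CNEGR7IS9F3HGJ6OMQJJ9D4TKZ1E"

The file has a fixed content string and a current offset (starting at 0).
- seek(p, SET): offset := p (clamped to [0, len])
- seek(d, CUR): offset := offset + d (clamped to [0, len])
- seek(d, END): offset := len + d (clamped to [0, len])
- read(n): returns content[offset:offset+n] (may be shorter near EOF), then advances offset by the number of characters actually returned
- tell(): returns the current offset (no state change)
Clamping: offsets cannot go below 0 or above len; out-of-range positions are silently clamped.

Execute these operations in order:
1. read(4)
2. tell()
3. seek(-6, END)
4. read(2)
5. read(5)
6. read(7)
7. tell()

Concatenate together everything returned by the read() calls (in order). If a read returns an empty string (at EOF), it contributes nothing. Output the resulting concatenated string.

After 1 (read(4)): returned 'CNEG', offset=4
After 2 (tell()): offset=4
After 3 (seek(-6, END)): offset=22
After 4 (read(2)): returned '4T', offset=24
After 5 (read(5)): returned 'KZ1E', offset=28
After 6 (read(7)): returned '', offset=28
After 7 (tell()): offset=28

Answer: CNEG4TKZ1E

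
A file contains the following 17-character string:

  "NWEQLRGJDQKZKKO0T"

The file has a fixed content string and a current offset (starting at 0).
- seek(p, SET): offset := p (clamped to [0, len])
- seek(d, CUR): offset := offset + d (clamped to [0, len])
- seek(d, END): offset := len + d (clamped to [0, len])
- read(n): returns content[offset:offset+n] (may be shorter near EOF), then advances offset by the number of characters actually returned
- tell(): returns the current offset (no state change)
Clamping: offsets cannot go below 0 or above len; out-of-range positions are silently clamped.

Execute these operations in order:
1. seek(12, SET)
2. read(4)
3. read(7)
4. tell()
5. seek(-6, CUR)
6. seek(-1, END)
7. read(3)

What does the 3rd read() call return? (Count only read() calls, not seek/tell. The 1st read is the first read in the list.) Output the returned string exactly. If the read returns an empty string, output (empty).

After 1 (seek(12, SET)): offset=12
After 2 (read(4)): returned 'KKO0', offset=16
After 3 (read(7)): returned 'T', offset=17
After 4 (tell()): offset=17
After 5 (seek(-6, CUR)): offset=11
After 6 (seek(-1, END)): offset=16
After 7 (read(3)): returned 'T', offset=17

Answer: T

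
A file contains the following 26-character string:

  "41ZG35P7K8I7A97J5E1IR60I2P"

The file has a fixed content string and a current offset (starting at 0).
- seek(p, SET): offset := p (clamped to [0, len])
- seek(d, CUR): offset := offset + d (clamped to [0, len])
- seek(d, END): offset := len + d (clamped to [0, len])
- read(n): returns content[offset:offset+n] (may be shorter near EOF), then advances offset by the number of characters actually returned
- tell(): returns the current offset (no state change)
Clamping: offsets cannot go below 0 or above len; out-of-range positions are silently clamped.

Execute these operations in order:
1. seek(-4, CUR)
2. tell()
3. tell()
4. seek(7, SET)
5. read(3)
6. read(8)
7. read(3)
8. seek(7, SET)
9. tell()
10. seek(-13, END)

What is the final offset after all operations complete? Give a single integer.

After 1 (seek(-4, CUR)): offset=0
After 2 (tell()): offset=0
After 3 (tell()): offset=0
After 4 (seek(7, SET)): offset=7
After 5 (read(3)): returned '7K8', offset=10
After 6 (read(8)): returned 'I7A97J5E', offset=18
After 7 (read(3)): returned '1IR', offset=21
After 8 (seek(7, SET)): offset=7
After 9 (tell()): offset=7
After 10 (seek(-13, END)): offset=13

Answer: 13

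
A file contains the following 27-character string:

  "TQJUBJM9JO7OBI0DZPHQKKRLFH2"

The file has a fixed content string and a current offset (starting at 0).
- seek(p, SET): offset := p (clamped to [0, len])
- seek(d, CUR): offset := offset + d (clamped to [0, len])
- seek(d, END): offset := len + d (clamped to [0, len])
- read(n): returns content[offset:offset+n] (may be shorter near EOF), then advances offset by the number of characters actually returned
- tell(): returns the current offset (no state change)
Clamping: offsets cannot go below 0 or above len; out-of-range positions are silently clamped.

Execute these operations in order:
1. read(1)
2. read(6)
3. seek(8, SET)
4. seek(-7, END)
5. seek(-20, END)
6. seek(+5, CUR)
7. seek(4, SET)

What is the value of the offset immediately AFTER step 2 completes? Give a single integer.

Answer: 7

Derivation:
After 1 (read(1)): returned 'T', offset=1
After 2 (read(6)): returned 'QJUBJM', offset=7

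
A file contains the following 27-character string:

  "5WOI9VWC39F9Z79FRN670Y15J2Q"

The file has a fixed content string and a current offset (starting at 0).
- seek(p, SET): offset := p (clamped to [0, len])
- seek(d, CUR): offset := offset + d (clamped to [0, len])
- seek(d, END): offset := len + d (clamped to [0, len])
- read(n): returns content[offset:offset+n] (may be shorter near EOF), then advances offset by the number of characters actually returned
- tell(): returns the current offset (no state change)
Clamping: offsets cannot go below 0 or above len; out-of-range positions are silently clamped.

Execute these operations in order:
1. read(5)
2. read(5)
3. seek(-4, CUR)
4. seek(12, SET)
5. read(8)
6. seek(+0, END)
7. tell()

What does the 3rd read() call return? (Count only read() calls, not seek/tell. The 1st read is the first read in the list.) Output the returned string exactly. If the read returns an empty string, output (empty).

After 1 (read(5)): returned '5WOI9', offset=5
After 2 (read(5)): returned 'VWC39', offset=10
After 3 (seek(-4, CUR)): offset=6
After 4 (seek(12, SET)): offset=12
After 5 (read(8)): returned 'Z79FRN67', offset=20
After 6 (seek(+0, END)): offset=27
After 7 (tell()): offset=27

Answer: Z79FRN67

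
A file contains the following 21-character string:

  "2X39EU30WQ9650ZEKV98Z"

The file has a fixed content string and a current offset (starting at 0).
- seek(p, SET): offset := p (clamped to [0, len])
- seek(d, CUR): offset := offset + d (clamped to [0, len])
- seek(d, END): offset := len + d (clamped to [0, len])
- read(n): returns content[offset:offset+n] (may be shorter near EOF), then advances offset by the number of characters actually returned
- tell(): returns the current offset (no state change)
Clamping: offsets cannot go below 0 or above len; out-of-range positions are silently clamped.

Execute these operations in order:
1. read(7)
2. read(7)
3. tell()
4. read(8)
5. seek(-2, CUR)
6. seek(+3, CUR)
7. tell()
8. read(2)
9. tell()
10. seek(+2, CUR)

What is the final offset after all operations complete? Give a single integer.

After 1 (read(7)): returned '2X39EU3', offset=7
After 2 (read(7)): returned '0WQ9650', offset=14
After 3 (tell()): offset=14
After 4 (read(8)): returned 'ZEKV98Z', offset=21
After 5 (seek(-2, CUR)): offset=19
After 6 (seek(+3, CUR)): offset=21
After 7 (tell()): offset=21
After 8 (read(2)): returned '', offset=21
After 9 (tell()): offset=21
After 10 (seek(+2, CUR)): offset=21

Answer: 21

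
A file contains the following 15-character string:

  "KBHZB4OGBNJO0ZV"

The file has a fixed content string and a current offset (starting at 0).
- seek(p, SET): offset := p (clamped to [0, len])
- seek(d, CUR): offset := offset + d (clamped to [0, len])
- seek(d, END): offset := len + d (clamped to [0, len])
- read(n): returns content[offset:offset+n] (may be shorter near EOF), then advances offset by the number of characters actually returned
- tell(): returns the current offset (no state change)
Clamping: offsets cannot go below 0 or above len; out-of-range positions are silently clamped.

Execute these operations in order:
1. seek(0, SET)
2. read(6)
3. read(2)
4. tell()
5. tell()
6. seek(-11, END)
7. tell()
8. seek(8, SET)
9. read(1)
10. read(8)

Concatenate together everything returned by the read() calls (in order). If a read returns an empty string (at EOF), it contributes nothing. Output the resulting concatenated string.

After 1 (seek(0, SET)): offset=0
After 2 (read(6)): returned 'KBHZB4', offset=6
After 3 (read(2)): returned 'OG', offset=8
After 4 (tell()): offset=8
After 5 (tell()): offset=8
After 6 (seek(-11, END)): offset=4
After 7 (tell()): offset=4
After 8 (seek(8, SET)): offset=8
After 9 (read(1)): returned 'B', offset=9
After 10 (read(8)): returned 'NJO0ZV', offset=15

Answer: KBHZB4OGBNJO0ZV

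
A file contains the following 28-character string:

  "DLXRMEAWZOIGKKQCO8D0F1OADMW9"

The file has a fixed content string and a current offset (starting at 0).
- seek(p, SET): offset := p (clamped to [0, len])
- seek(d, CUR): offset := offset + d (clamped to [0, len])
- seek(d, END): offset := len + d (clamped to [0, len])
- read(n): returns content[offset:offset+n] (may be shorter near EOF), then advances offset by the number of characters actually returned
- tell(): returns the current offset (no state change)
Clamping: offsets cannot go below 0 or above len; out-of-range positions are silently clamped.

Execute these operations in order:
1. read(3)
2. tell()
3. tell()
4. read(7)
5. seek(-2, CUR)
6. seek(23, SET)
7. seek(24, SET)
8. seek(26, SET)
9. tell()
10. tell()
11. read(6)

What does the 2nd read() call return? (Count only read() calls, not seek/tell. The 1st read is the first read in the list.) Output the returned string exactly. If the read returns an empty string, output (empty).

After 1 (read(3)): returned 'DLX', offset=3
After 2 (tell()): offset=3
After 3 (tell()): offset=3
After 4 (read(7)): returned 'RMEAWZO', offset=10
After 5 (seek(-2, CUR)): offset=8
After 6 (seek(23, SET)): offset=23
After 7 (seek(24, SET)): offset=24
After 8 (seek(26, SET)): offset=26
After 9 (tell()): offset=26
After 10 (tell()): offset=26
After 11 (read(6)): returned 'W9', offset=28

Answer: RMEAWZO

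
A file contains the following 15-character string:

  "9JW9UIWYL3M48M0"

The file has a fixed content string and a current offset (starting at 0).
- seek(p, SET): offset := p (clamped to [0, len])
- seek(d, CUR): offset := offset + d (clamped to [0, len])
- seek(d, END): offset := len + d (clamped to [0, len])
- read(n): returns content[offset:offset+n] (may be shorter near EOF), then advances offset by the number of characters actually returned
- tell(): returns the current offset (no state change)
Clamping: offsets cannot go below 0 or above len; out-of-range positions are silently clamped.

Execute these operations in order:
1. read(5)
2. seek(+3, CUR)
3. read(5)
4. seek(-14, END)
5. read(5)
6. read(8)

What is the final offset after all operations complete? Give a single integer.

After 1 (read(5)): returned '9JW9U', offset=5
After 2 (seek(+3, CUR)): offset=8
After 3 (read(5)): returned 'L3M48', offset=13
After 4 (seek(-14, END)): offset=1
After 5 (read(5)): returned 'JW9UI', offset=6
After 6 (read(8)): returned 'WYL3M48M', offset=14

Answer: 14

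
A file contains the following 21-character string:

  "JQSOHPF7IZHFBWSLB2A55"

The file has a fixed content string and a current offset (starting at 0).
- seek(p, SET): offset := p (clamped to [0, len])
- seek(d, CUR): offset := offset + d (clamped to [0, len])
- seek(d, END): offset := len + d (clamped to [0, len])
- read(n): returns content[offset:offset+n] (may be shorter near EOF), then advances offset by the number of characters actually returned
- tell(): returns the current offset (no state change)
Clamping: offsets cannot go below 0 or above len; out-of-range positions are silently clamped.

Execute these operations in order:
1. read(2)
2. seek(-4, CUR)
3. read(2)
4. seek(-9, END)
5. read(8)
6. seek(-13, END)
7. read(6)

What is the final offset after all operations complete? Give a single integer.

After 1 (read(2)): returned 'JQ', offset=2
After 2 (seek(-4, CUR)): offset=0
After 3 (read(2)): returned 'JQ', offset=2
After 4 (seek(-9, END)): offset=12
After 5 (read(8)): returned 'BWSLB2A5', offset=20
After 6 (seek(-13, END)): offset=8
After 7 (read(6)): returned 'IZHFBW', offset=14

Answer: 14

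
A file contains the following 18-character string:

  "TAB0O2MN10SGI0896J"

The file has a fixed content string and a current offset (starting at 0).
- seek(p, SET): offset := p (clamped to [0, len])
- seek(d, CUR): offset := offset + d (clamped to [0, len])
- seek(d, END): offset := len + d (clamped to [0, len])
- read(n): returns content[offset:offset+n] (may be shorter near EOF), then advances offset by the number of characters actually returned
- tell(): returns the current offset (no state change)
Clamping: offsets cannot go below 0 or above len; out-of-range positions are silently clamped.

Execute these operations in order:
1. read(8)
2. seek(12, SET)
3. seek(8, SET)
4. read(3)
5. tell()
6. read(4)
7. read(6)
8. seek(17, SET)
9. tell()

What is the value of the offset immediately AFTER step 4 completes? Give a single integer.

After 1 (read(8)): returned 'TAB0O2MN', offset=8
After 2 (seek(12, SET)): offset=12
After 3 (seek(8, SET)): offset=8
After 4 (read(3)): returned '10S', offset=11

Answer: 11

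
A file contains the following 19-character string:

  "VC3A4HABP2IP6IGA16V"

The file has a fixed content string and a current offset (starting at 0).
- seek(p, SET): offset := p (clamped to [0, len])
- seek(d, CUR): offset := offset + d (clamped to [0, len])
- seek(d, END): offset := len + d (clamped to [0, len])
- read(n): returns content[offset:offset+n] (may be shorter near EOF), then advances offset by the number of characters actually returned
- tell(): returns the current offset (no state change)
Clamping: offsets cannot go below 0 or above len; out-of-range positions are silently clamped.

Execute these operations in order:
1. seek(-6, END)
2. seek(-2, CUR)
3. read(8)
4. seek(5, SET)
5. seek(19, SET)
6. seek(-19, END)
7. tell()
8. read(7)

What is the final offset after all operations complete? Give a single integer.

Answer: 7

Derivation:
After 1 (seek(-6, END)): offset=13
After 2 (seek(-2, CUR)): offset=11
After 3 (read(8)): returned 'P6IGA16V', offset=19
After 4 (seek(5, SET)): offset=5
After 5 (seek(19, SET)): offset=19
After 6 (seek(-19, END)): offset=0
After 7 (tell()): offset=0
After 8 (read(7)): returned 'VC3A4HA', offset=7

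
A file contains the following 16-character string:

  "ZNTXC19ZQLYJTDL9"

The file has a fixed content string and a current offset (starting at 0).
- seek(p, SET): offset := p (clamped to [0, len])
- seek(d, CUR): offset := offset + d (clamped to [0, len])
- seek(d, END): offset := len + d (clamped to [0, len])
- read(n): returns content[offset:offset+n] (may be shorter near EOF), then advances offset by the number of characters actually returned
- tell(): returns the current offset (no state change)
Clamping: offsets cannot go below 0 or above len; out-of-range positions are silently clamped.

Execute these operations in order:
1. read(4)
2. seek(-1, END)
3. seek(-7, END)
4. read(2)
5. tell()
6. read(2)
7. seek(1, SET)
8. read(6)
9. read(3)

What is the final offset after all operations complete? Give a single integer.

Answer: 10

Derivation:
After 1 (read(4)): returned 'ZNTX', offset=4
After 2 (seek(-1, END)): offset=15
After 3 (seek(-7, END)): offset=9
After 4 (read(2)): returned 'LY', offset=11
After 5 (tell()): offset=11
After 6 (read(2)): returned 'JT', offset=13
After 7 (seek(1, SET)): offset=1
After 8 (read(6)): returned 'NTXC19', offset=7
After 9 (read(3)): returned 'ZQL', offset=10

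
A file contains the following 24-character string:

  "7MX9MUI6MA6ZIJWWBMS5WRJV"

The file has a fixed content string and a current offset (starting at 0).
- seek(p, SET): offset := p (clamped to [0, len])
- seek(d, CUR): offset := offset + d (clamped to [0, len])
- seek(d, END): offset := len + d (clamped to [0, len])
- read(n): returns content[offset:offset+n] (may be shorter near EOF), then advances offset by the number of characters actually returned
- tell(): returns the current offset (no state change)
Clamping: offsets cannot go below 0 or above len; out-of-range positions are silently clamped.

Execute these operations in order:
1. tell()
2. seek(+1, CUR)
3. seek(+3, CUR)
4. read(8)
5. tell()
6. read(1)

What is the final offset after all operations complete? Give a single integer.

After 1 (tell()): offset=0
After 2 (seek(+1, CUR)): offset=1
After 3 (seek(+3, CUR)): offset=4
After 4 (read(8)): returned 'MUI6MA6Z', offset=12
After 5 (tell()): offset=12
After 6 (read(1)): returned 'I', offset=13

Answer: 13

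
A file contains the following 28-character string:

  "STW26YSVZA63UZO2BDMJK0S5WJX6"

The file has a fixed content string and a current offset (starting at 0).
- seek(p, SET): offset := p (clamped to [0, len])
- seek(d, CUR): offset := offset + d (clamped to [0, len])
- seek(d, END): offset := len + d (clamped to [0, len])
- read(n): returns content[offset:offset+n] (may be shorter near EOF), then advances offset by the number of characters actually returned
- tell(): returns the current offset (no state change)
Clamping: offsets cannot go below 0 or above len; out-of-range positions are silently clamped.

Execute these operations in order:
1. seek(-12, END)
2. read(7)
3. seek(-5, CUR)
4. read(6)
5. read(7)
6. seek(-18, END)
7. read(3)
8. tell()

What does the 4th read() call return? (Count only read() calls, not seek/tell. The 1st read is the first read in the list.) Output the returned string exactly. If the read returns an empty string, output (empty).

Answer: 63U

Derivation:
After 1 (seek(-12, END)): offset=16
After 2 (read(7)): returned 'BDMJK0S', offset=23
After 3 (seek(-5, CUR)): offset=18
After 4 (read(6)): returned 'MJK0S5', offset=24
After 5 (read(7)): returned 'WJX6', offset=28
After 6 (seek(-18, END)): offset=10
After 7 (read(3)): returned '63U', offset=13
After 8 (tell()): offset=13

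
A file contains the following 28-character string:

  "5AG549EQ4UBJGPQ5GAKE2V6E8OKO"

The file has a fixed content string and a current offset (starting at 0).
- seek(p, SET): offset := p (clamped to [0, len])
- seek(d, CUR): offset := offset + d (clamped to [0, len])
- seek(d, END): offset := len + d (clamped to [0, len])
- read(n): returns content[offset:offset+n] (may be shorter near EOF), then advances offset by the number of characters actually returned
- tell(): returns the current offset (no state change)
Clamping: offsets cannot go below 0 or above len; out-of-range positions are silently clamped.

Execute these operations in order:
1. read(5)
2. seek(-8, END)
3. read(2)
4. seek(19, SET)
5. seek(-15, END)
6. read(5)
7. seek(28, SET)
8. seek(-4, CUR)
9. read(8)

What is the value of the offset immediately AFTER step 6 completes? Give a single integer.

Answer: 18

Derivation:
After 1 (read(5)): returned '5AG54', offset=5
After 2 (seek(-8, END)): offset=20
After 3 (read(2)): returned '2V', offset=22
After 4 (seek(19, SET)): offset=19
After 5 (seek(-15, END)): offset=13
After 6 (read(5)): returned 'PQ5GA', offset=18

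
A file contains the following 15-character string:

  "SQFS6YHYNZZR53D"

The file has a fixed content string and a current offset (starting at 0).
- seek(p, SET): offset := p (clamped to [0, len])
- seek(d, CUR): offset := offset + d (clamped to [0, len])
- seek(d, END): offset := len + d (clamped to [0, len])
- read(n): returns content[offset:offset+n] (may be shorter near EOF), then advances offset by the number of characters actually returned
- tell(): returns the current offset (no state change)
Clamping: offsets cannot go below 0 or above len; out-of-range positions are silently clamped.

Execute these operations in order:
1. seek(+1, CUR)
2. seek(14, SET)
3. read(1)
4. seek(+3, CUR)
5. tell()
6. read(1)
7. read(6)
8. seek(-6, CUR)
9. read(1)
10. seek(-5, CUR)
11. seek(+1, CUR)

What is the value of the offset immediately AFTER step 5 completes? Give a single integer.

After 1 (seek(+1, CUR)): offset=1
After 2 (seek(14, SET)): offset=14
After 3 (read(1)): returned 'D', offset=15
After 4 (seek(+3, CUR)): offset=15
After 5 (tell()): offset=15

Answer: 15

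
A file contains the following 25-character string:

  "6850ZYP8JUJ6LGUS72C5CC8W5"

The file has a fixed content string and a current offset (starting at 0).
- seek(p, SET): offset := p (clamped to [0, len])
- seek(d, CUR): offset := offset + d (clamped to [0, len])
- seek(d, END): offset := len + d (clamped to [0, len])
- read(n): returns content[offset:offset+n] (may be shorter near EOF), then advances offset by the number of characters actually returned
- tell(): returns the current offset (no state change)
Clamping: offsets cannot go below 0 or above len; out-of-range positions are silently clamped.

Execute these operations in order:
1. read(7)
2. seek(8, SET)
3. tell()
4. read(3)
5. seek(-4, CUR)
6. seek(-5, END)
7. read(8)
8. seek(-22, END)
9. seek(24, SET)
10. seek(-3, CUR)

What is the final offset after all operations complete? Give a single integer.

After 1 (read(7)): returned '6850ZYP', offset=7
After 2 (seek(8, SET)): offset=8
After 3 (tell()): offset=8
After 4 (read(3)): returned 'JUJ', offset=11
After 5 (seek(-4, CUR)): offset=7
After 6 (seek(-5, END)): offset=20
After 7 (read(8)): returned 'CC8W5', offset=25
After 8 (seek(-22, END)): offset=3
After 9 (seek(24, SET)): offset=24
After 10 (seek(-3, CUR)): offset=21

Answer: 21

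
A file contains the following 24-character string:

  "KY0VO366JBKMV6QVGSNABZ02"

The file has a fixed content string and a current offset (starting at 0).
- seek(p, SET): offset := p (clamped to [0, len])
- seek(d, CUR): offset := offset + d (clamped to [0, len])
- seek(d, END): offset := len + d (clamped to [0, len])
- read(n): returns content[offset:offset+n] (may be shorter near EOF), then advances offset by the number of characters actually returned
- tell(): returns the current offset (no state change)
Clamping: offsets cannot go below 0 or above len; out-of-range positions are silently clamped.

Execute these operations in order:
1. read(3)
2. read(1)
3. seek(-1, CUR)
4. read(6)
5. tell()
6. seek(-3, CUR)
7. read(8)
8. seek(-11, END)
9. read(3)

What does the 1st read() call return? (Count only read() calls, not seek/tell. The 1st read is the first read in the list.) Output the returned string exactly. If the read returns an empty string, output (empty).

After 1 (read(3)): returned 'KY0', offset=3
After 2 (read(1)): returned 'V', offset=4
After 3 (seek(-1, CUR)): offset=3
After 4 (read(6)): returned 'VO366J', offset=9
After 5 (tell()): offset=9
After 6 (seek(-3, CUR)): offset=6
After 7 (read(8)): returned '66JBKMV6', offset=14
After 8 (seek(-11, END)): offset=13
After 9 (read(3)): returned '6QV', offset=16

Answer: KY0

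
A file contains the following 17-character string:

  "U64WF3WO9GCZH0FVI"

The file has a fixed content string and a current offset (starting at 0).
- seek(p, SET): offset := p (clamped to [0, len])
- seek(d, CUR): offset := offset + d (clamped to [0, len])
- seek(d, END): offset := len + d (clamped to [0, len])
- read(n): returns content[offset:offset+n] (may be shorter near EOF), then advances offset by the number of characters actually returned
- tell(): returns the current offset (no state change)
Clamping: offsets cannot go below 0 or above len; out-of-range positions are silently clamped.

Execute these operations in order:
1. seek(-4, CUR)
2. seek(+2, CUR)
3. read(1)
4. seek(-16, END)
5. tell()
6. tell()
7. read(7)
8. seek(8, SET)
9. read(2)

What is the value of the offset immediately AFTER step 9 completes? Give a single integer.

Answer: 10

Derivation:
After 1 (seek(-4, CUR)): offset=0
After 2 (seek(+2, CUR)): offset=2
After 3 (read(1)): returned '4', offset=3
After 4 (seek(-16, END)): offset=1
After 5 (tell()): offset=1
After 6 (tell()): offset=1
After 7 (read(7)): returned '64WF3WO', offset=8
After 8 (seek(8, SET)): offset=8
After 9 (read(2)): returned '9G', offset=10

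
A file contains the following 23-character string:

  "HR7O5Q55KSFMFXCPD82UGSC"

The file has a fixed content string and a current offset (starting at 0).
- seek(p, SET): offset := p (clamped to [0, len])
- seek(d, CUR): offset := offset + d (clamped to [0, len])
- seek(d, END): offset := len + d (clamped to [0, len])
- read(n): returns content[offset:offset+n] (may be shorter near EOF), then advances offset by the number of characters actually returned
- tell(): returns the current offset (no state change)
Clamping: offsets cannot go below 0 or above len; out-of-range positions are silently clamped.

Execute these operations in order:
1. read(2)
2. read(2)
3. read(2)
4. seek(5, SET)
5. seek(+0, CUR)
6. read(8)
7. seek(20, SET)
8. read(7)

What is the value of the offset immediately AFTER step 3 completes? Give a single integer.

After 1 (read(2)): returned 'HR', offset=2
After 2 (read(2)): returned '7O', offset=4
After 3 (read(2)): returned '5Q', offset=6

Answer: 6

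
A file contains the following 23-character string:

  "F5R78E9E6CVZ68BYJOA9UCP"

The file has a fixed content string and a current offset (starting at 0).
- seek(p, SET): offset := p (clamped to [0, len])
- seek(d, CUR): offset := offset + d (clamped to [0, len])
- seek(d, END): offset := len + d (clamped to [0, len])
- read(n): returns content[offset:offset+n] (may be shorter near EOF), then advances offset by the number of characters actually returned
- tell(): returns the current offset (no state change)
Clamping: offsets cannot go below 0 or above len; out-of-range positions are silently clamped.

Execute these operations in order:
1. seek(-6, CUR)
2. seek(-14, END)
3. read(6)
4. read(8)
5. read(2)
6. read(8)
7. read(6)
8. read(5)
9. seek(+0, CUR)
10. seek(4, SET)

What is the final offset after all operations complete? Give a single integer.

Answer: 4

Derivation:
After 1 (seek(-6, CUR)): offset=0
After 2 (seek(-14, END)): offset=9
After 3 (read(6)): returned 'CVZ68B', offset=15
After 4 (read(8)): returned 'YJOA9UCP', offset=23
After 5 (read(2)): returned '', offset=23
After 6 (read(8)): returned '', offset=23
After 7 (read(6)): returned '', offset=23
After 8 (read(5)): returned '', offset=23
After 9 (seek(+0, CUR)): offset=23
After 10 (seek(4, SET)): offset=4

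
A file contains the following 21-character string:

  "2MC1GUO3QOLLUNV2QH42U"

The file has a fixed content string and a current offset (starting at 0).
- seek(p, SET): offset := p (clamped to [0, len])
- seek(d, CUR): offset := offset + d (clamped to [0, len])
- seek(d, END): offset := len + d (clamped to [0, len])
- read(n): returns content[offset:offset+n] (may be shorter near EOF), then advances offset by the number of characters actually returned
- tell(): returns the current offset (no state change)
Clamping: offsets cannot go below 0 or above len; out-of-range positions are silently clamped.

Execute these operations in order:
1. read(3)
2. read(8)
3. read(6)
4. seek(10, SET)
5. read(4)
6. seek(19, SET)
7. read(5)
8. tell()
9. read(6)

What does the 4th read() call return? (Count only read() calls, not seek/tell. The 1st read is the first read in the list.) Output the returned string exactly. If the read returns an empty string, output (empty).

Answer: LLUN

Derivation:
After 1 (read(3)): returned '2MC', offset=3
After 2 (read(8)): returned '1GUO3QOL', offset=11
After 3 (read(6)): returned 'LUNV2Q', offset=17
After 4 (seek(10, SET)): offset=10
After 5 (read(4)): returned 'LLUN', offset=14
After 6 (seek(19, SET)): offset=19
After 7 (read(5)): returned '2U', offset=21
After 8 (tell()): offset=21
After 9 (read(6)): returned '', offset=21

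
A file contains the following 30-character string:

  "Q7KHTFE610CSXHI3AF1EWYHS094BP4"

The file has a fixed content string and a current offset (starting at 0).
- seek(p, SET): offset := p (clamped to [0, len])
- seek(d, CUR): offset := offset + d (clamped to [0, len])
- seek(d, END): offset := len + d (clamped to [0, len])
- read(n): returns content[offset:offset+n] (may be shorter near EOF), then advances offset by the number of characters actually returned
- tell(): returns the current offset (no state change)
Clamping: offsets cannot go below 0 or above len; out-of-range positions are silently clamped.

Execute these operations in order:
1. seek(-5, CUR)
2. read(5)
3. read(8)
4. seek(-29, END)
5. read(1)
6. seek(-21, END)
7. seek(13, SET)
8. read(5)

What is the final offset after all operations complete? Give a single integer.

After 1 (seek(-5, CUR)): offset=0
After 2 (read(5)): returned 'Q7KHT', offset=5
After 3 (read(8)): returned 'FE610CSX', offset=13
After 4 (seek(-29, END)): offset=1
After 5 (read(1)): returned '7', offset=2
After 6 (seek(-21, END)): offset=9
After 7 (seek(13, SET)): offset=13
After 8 (read(5)): returned 'HI3AF', offset=18

Answer: 18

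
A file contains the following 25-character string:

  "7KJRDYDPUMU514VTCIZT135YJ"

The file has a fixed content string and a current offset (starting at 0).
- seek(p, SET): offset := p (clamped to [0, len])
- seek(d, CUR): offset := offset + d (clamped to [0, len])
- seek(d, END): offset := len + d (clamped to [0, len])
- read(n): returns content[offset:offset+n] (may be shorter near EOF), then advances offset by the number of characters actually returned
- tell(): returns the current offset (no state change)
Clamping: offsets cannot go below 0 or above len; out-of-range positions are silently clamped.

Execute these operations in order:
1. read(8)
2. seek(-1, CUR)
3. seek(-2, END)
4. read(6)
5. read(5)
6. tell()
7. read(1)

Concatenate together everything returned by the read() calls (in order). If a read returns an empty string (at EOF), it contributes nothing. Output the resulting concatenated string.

After 1 (read(8)): returned '7KJRDYDP', offset=8
After 2 (seek(-1, CUR)): offset=7
After 3 (seek(-2, END)): offset=23
After 4 (read(6)): returned 'YJ', offset=25
After 5 (read(5)): returned '', offset=25
After 6 (tell()): offset=25
After 7 (read(1)): returned '', offset=25

Answer: 7KJRDYDPYJ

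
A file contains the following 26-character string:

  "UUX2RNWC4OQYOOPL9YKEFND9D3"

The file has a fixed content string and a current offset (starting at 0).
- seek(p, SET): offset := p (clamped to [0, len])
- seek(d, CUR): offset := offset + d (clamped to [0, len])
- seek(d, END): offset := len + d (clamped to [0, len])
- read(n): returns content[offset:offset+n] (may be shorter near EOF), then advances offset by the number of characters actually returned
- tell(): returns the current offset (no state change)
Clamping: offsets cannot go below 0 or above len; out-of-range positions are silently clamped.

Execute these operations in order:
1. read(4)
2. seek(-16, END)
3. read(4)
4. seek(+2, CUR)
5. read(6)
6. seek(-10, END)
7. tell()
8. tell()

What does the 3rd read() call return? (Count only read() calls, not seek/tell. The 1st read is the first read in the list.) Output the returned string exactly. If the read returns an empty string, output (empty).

After 1 (read(4)): returned 'UUX2', offset=4
After 2 (seek(-16, END)): offset=10
After 3 (read(4)): returned 'QYOO', offset=14
After 4 (seek(+2, CUR)): offset=16
After 5 (read(6)): returned '9YKEFN', offset=22
After 6 (seek(-10, END)): offset=16
After 7 (tell()): offset=16
After 8 (tell()): offset=16

Answer: 9YKEFN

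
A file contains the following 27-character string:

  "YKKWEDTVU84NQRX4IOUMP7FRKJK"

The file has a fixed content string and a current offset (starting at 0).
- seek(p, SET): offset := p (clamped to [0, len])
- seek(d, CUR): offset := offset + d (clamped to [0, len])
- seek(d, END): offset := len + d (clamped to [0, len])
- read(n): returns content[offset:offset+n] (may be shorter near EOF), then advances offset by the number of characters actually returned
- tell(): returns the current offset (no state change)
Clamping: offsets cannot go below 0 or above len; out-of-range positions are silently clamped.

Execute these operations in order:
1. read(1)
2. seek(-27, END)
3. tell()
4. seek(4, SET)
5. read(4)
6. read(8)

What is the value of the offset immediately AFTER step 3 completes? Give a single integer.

Answer: 0

Derivation:
After 1 (read(1)): returned 'Y', offset=1
After 2 (seek(-27, END)): offset=0
After 3 (tell()): offset=0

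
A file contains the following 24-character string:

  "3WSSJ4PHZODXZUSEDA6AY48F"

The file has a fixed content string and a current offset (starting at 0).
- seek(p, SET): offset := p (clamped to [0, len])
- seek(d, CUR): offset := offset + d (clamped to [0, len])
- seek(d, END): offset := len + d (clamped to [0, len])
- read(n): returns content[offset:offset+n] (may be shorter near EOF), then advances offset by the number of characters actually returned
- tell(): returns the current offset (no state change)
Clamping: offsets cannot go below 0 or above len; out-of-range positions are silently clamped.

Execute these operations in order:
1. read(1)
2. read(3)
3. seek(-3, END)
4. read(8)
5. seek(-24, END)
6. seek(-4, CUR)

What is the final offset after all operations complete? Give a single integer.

After 1 (read(1)): returned '3', offset=1
After 2 (read(3)): returned 'WSS', offset=4
After 3 (seek(-3, END)): offset=21
After 4 (read(8)): returned '48F', offset=24
After 5 (seek(-24, END)): offset=0
After 6 (seek(-4, CUR)): offset=0

Answer: 0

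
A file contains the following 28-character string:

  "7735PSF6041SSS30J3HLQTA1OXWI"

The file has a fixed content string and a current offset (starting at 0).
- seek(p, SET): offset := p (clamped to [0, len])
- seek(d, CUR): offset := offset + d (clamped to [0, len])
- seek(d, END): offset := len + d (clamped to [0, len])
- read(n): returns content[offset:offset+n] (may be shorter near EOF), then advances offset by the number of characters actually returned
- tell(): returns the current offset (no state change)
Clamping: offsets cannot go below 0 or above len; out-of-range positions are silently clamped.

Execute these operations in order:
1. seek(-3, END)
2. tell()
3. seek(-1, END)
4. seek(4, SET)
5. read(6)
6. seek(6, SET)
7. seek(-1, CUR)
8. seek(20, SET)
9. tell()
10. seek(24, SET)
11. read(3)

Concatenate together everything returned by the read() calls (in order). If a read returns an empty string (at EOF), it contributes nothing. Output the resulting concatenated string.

Answer: PSF604OXW

Derivation:
After 1 (seek(-3, END)): offset=25
After 2 (tell()): offset=25
After 3 (seek(-1, END)): offset=27
After 4 (seek(4, SET)): offset=4
After 5 (read(6)): returned 'PSF604', offset=10
After 6 (seek(6, SET)): offset=6
After 7 (seek(-1, CUR)): offset=5
After 8 (seek(20, SET)): offset=20
After 9 (tell()): offset=20
After 10 (seek(24, SET)): offset=24
After 11 (read(3)): returned 'OXW', offset=27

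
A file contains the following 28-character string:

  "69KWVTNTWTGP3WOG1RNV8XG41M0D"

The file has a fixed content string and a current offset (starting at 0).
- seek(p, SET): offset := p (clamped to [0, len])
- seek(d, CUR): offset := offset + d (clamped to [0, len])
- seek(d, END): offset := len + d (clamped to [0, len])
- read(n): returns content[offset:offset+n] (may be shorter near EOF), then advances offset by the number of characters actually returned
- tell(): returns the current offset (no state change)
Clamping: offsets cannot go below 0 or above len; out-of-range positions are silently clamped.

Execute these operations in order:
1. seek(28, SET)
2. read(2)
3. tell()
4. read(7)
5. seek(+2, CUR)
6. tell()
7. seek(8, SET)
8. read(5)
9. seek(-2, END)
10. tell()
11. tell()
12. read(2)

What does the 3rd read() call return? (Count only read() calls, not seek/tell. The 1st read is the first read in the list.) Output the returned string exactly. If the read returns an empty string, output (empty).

After 1 (seek(28, SET)): offset=28
After 2 (read(2)): returned '', offset=28
After 3 (tell()): offset=28
After 4 (read(7)): returned '', offset=28
After 5 (seek(+2, CUR)): offset=28
After 6 (tell()): offset=28
After 7 (seek(8, SET)): offset=8
After 8 (read(5)): returned 'WTGP3', offset=13
After 9 (seek(-2, END)): offset=26
After 10 (tell()): offset=26
After 11 (tell()): offset=26
After 12 (read(2)): returned '0D', offset=28

Answer: WTGP3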